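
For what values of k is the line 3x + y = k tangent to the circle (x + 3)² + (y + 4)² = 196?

k = −13 ± 14√10

For a tangent, require d(centre, line) = r = 14.
|3·(−3) + 1·(−4) − k| / √10 = 14
|k − (−13)| = 14√10.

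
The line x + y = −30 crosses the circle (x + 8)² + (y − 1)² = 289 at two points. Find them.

Substitute y = −x − 30:
2x² + 78x + 736 = 0  ⟹  x² + 39x + 368 = 0
x = −16 or x = −23, giving (−16, −14) and (−23, −7).

(−23, −7) and (−16, −14)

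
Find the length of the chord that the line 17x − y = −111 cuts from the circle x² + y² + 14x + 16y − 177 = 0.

Centre (−7, −8), r² = 290. Perpendicular distance d from centre to line = |0| / √290 = 0/√290.
Half the chord is √(r² − d²) = √(290), so the full chord is 2√290.

2√290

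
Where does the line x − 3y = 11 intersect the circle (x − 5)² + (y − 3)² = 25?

(5, −2) and (8, −1)

Substitute y = (−11 + x)/3:
10x² − 130x + 400 = 0  ⟹  x² − 13x + 40 = 0
x = 8 or x = 5, giving (8, −1) and (5, −2).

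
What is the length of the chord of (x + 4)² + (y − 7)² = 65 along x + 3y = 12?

The distance from (−4, 7) to the line is 5/√10, and r² = 65.
Half the chord is √(r² − d²) = √(125/2), so the full chord is 5√10.

5√10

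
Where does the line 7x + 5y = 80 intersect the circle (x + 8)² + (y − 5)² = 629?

Substitute y = (80 − 7x)/5:
74x² − 370x − 11100 = 0  ⟹  x² − 5x − 150 = 0
x = 15 or x = −10, giving (15, −5) and (−10, 30).

(−10, 30) and (15, −5)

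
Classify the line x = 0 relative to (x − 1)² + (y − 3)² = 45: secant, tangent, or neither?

secant

Substituting the line into the circle gives y² − 6y − 35 = 0.
Discriminant = (−6)² − 4·1·(−35) = 176 > 0.
Two real roots: the line is a secant.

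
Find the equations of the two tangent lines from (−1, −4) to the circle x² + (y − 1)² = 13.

2x − 3y = 10 and 3x + 2y = −11

A line y − (−4) = m(x − (−1)) is tangent when its distance from (0, 1) is √13:
(1m − (5))² = 13(m² + 1)
6m² + 5m − 6 = 0, so m = 2/3 or m = −3/2.
Through (−1, −4) these give 2x − 3y = 10 and 3x + 2y = −11.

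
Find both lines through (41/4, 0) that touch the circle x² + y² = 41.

Write the tangent as mx − y + (0 − m·(41/4)) = 0 and set its distance from the centre to √41:
(−41/4m − (0))² = 41(m² + 1)
25m² − 16 = 0, so m = −4/5 or m = 4/5.
Through (41/4, 0) these give 4x + 5y = 41 and 4x − 5y = 41.

4x + 5y = 41 and 4x − 5y = 41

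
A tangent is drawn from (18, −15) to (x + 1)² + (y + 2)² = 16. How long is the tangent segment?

Centre (−1, −2), r² = 16. |PO|² = (19)² + (−13)² = 530.
By the tangent–radius right angle, tangent length = √(|PO|² − r²) = √514.

√514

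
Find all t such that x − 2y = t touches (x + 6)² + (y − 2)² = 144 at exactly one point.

t = −10 ± 12√5

For a tangent, require d(centre, line) = r = 12.
|1·(−6) − 2·2 − t| / √5 = 12
|t − (−10)| = 12√5.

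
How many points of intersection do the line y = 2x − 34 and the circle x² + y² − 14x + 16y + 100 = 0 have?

Substituting the line into the circle gives 5x² − 118x + 712 = 0.
Δ = 13924 − 14240 = −316.
No real roots: the line does not meet the circle.

0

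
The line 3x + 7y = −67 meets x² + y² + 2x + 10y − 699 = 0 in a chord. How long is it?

7√58

The distance from (−1, −5) to the line is 29/√58, and r² = 725.
Half the chord is √(r² − d²) = √(1421/2), so the full chord is 7√58.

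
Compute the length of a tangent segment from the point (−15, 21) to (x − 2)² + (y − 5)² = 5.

Centre (2, 5), r² = 5. |PO|² = (−17)² + (16)² = 545.
By the tangent–radius right angle, tangent length = √(|PO|² − r²) = √540 = 6√15.

6√15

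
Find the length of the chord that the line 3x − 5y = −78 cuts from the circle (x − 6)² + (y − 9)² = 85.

√34

From the line, y = (78 + 3x)/5. Substituting:
34x² − 102x − 136 = 0  ⟹  x² − 3x − 4 = 0
x = 4 or x = −1, giving (4, 18) and (−1, 15).
Chord length = distance between (4, 18) and (−1, 15) = √34 = √34.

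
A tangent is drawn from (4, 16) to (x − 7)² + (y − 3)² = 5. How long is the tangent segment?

√173

The centre is (7, 3) and r = √5. The square of the distance from P to the centre is 9 + 169 = 178.
The tangent meets the radius at right angles, so tangent² = |PO|² − r² = 178 − 5 = 173.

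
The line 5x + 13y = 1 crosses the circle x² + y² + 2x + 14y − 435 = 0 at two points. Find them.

From the line, y = (1 − 5x)/13. Substituting:
194x² − 582x − 73332 = 0  ⟹  x² − 3x − 378 = 0
x = 21 or x = −18, giving (21, −8) and (−18, 7).

(−18, 7) and (21, −8)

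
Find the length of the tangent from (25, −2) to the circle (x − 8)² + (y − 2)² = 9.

Centre (8, 2), r² = 9. |PO|² = (17)² + (−4)² = 305.
The tangent meets the radius at right angles, so tangent² = |PO|² − r² = 305 − 9 = 296.

2√74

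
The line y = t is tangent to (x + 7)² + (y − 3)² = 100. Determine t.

t = −7 or t = 13

Tangency holds when the distance from the centre (−7, 3) to the line equals the radius 10:
|0·(−7) + 1·3 − t| / √1 = 10
|t − (3)| = 10, so t = 13 or t = −7.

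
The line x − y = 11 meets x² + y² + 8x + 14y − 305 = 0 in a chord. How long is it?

26√2

Express y = x − 11 and substitute into the circle:
2x² − 338 = 0  ⟹  x² − 169 = 0
x = 13 or x = −13, giving (13, 2) and (−13, −24).
|(13, 2) − (−13, −24)| = √((26)² + (26)²) = 26√2.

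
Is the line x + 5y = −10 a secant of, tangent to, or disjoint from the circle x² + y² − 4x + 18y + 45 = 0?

disjoint

d² = (1·2 + 5·(−9) − (−10))²/26 = 1089/26; r² = 40.
Since d² > r², the line lies outside the circle.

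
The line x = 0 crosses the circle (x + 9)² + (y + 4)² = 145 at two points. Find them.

(0, −12) and (0, 4)

The line gives x = 0. Substituting into the circle:
y² + 8y − 48 = 0
y = 4 or y = −12, giving (0, 4) and (0, −12).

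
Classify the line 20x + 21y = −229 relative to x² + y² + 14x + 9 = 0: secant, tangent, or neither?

secant

d² = (20·(−7) + 21·0 − (−229))²/841 = 7921/841; r² = 40.
Since d² < r², the line cuts the circle twice.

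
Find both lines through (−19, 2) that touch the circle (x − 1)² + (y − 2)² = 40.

x − 3y = −25 and x + 3y = −13

Write the tangent as mx − y + (2 − m·(−19)) = 0 and set its distance from the centre to 2√10:
[m·(20) − (0)]² = 40(m² + 1)
9m² − 1 = 0, so m = 1/3 or m = −1/3.
Through (−19, 2) these give x − 3y = −25 and x + 3y = −13.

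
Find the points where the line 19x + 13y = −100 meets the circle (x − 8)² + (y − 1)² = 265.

From the line, y = (−100 − 19x)/13. Substituting:
530x² + 1590x − 21200 = 0  ⟹  x² + 3x − 40 = 0
x = 5 or x = −8, giving (5, −15) and (−8, 4).

(−8, 4) and (5, −15)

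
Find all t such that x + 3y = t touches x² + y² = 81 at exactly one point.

The line touches the circle iff its distance from (0, 0) is 9:
|1·0 + 3·0 − t| / √10 = 9
|t| = 9√10.

t = ±9√10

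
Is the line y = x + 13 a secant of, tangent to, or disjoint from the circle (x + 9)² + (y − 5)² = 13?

Substituting the line into the circle gives 2x² + 34x + 132 = 0.
Δ = 1156 − 1056 = 100.
Two real roots: the line is a secant.

secant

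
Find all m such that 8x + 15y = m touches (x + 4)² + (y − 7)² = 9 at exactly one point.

Tangency holds when the distance from the centre (−4, 7) to the line equals the radius 3:
|8·(−4) + 15·7 − m| / √289 = 3
|m − (73)| = 3·17, so m = 124 or m = 22.

m = 22 or m = 124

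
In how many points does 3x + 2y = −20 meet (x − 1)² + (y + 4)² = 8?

Substituting the line into the circle gives 13x² + 64x + 116 = 0.
Discriminant = (64)² − 4·13·(116) = −1936 < 0.
No real roots: the line does not meet the circle.

0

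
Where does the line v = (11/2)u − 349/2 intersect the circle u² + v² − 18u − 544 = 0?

Express v = (−349 + 11u)/2 and substitute into the circle:
125u² − 7750u + 119625 = 0  ⟹  u² − 62u + 957 = 0
u = 33 or u = 29, giving (33, 7) and (29, −15).

(29, −15) and (33, 7)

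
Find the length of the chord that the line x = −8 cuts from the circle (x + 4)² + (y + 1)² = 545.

Centre (−4, −1), r² = 545. Perpendicular distance d from centre to line = |4| / √1 = 4.
Chord = 2√(r² − d²) = 2·√(529) = 46.

46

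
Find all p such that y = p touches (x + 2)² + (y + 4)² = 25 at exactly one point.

The line touches the circle iff its distance from (−2, −4) is 5:
|0·(−2) + 1·(−4) − p| / √1 = 5
|p − (−4)| = 5, so p = 1 or p = −9.

p = −9 or p = 1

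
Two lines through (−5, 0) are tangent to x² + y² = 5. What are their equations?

Let a tangent through (−5, 0) have slope m. Its distance from (0, 0) must equal √5:
(5m − (0))² = 5(m² + 1)
4m² − 1 = 0, so m = 1/2 or m = −1/2.
Through (−5, 0) these give x − 2y = −5 and x + 2y = −5.

x − 2y = −5 and x + 2y = −5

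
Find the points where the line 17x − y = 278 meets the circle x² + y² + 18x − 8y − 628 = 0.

Express y = 17x − 278 and substitute into the circle:
290x² − 9570x + 78880 = 0  ⟹  x² − 33x + 272 = 0
x = 17 or x = 16, giving (17, 11) and (16, −6).

(16, −6) and (17, 11)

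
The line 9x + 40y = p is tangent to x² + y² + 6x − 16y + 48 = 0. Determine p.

Tangency holds when the distance from the centre (−3, 8) to the line equals the radius 5:
|9·(−3) + 40·8 − p| / √1681 = 5
|p − (293)| = 5·41, so p = 498 or p = 88.

p = 88 or p = 498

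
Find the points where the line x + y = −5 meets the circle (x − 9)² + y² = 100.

(1, −6) and (3, −8)

Substitute y = −x − 5:
2x² − 8x + 6 = 0  ⟹  x² − 4x + 3 = 0
x = 3 or x = 1, giving (3, −8) and (1, −6).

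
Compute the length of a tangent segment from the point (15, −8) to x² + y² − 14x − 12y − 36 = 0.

With centre O = (7, 6), |OP|² = 260 and r² = 121.
Power of the point: PT² = |PO|² − r² = 139, so PT = √139.

√139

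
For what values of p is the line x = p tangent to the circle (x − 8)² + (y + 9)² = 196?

For a tangent, require d(centre, line) = r = 14.
|1·8 + 0·(−9) − p| / √1 = 14
|p − (8)| = 14, so p = 22 or p = −6.

p = −6 or p = 22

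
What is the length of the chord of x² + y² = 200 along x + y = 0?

20√2

Substitute y = −x:
2x² − 200 = 0  ⟹  x² − 100 = 0
x = 10 or x = −10, giving (10, −10) and (−10, 10).
Chord length = distance between (10, −10) and (−10, 10) = √800 = 20√2.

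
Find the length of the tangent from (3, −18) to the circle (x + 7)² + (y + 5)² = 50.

The centre is (−7, −5) and r = 5√2. The square of the distance from P to the centre is 100 + 169 = 269.
Power of the point: PT² = |PO|² − r² = 219, so PT = √219.

√219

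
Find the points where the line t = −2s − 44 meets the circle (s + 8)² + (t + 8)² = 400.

Express t = −2s − 44 and substitute into the circle:
5s² + 160s + 960 = 0  ⟹  s² + 32s + 192 = 0
s = −8 or s = −24, giving (−8, −28) and (−24, 4).

(−24, 4) and (−8, −28)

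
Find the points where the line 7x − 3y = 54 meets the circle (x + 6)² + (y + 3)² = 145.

(3, −11) and (6, −4)

From the line, y = (−54 + 7x)/3. Substituting:
58x² − 522x + 1044 = 0  ⟹  x² − 9x + 18 = 0
x = 6 or x = 3, giving (6, −4) and (3, −11).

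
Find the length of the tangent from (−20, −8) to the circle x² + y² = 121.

The centre is (0, 0) and r = 11. The square of the distance from P to the centre is 400 + 64 = 464.
The tangent meets the radius at right angles, so tangent² = |PO|² − r² = 464 − 121 = 343.

7√7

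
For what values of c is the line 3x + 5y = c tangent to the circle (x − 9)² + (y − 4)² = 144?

c = 47 ± 12√34

Tangency holds when the distance from the centre (9, 4) to the line equals the radius 12:
|3·9 + 5·4 − c| / √34 = 12
|c − (47)| = 12√34.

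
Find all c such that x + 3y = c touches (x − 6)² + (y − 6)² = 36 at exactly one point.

c = 24 ± 6√10

For a tangent, require d(centre, line) = r = 6.
|1·6 + 3·6 − c| / √10 = 6
|c − (24)| = 6√10.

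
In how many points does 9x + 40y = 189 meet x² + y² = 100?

Substituting the line into the circle gives 1681x² − 3402x − 124279 = 0.
Discriminant = (−3402)² − 4·1681·(−124279) = 847225600 > 0.
Two real roots: the line is a secant.

2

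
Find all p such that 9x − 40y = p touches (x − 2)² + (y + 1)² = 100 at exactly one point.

For a tangent, require d(centre, line) = r = 10.
|9·2 − 40·(−1) − p| / √1681 = 10
|p − (58)| = 10·41, so p = 468 or p = −352.

p = −352 or p = 468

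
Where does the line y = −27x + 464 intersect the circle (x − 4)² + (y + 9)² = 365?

Express y = −27x + 464 and substitute into the circle:
730x² − 25550x + 223380 = 0  ⟹  x² − 35x + 306 = 0
x = 18 or x = 17, giving (18, −22) and (17, 5).

(17, 5) and (18, −22)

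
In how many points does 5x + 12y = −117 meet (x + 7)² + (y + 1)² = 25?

0

Substituting the line into the circle gives 169x² + 3066x + 14481 = 0.
Δ = 9400356 − 9789156 = −388800.
No real roots: the line does not meet the circle.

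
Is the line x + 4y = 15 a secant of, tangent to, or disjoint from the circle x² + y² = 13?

Substituting the line into the circle gives 17x² − 30x + 17 = 0.
Δ = 900 − 1156 = −256.
No real roots: the line does not meet the circle.

disjoint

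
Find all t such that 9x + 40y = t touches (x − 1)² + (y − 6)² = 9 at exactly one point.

For a tangent, require d(centre, line) = r = 3.
|9·1 + 40·6 − t| / √1681 = 3
|t − (249)| = 3·41, so t = 372 or t = 126.

t = 126 or t = 372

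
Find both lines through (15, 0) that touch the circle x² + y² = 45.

Write the tangent as mx − y + (0 − m·(15)) = 0 and set its distance from the centre to 3√5:
[m·(−15) − (0)]² = 45(m² + 1)
4m² − 1 = 0, so m = −1/2 or m = 1/2.
With m = −1/2: x + 2y = 15. With m = 1/2: x − 2y = 15.

x + 2y = 15 and x − 2y = 15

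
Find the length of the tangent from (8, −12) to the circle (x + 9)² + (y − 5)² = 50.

Centre (−9, 5), r² = 50. |PO|² = (17)² + (−17)² = 578.
The tangent meets the radius at right angles, so tangent² = |PO|² − r² = 578 − 50 = 528.

4√33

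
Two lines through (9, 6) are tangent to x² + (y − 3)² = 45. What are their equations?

2x − y = 12 and x + 2y = 21

Write the tangent as mx − y + (6 − m·(9)) = 0 and set its distance from the centre to 3√5:
(−9m − (−3))² = 45(m² + 1)
2m² − 3m − 2 = 0, so m = 2 or m = −1/2.
Through (9, 6) these give 2x − y = 12 and x + 2y = 21.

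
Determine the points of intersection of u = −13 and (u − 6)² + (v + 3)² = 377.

The line gives u = −13. Substituting into the circle:
v² + 6v − 7 = 0
v = 1 or v = −7, giving (−13, 1) and (−13, −7).

(−13, −7) and (−13, 1)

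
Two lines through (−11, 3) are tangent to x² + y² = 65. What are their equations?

Write the tangent as mx − y + (3 − m·(−11)) = 0 and set its distance from the centre to √65:
[m·(11) − (−3)]² = 65(m² + 1)
28m² + 33m − 28 = 0, so m = 4/7 or m = −7/4.
Through (−11, 3) these give 4x − 7y = −65 and 7x + 4y = −65.

4x − 7y = −65 and 7x + 4y = −65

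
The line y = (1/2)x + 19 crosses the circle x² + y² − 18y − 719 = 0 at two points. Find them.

Express y = (38 + x)/2 and substitute into the circle:
5x² + 40x − 2800 = 0  ⟹  x² + 8x − 560 = 0
x = 20 or x = −28, giving (20, 29) and (−28, 5).

(−28, 5) and (20, 29)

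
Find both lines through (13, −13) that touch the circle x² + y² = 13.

2x + 3y = −13 and 3x + 2y = 13

Let a tangent through (13, −13) have slope m. Its distance from (0, 0) must equal √13:
(−13m − (13))² = 13(m² + 1)
6m² + 13m + 6 = 0, so m = −2/3 or m = −3/2.
With m = −2/3: 2x + 3y = −13. With m = −3/2: 3x + 2y = 13.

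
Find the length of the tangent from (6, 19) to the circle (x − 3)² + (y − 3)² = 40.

15

The centre is (3, 3) and r = 2√10. The square of the distance from P to the centre is 9 + 256 = 265.
Power of the point: PT² = |PO|² − r² = 225, so PT = 15.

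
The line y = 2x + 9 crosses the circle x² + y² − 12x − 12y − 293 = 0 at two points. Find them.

(−8, −7) and (8, 25)

Substitute y = 2x + 9:
5x² − 320 = 0  ⟹  x² − 64 = 0
x = 8 or x = −8, giving (8, 25) and (−8, −7).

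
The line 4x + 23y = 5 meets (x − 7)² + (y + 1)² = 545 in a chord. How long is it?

2√545

Express y = (5 − 4x)/23 and substitute into the circle:
545x² − 7630x − 261600 = 0  ⟹  x² − 14x − 480 = 0
x = 30 or x = −16, giving (30, −5) and (−16, 3).
|(30, −5) − (−16, 3)| = √((46)² + (−8)²) = 2√545.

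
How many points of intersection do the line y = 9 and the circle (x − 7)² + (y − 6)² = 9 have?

1

Substituting the line into the circle gives x² − 14x + 49 = 0.
Discriminant = (−14)² − 4·1·(49) = 0.
A repeated root: the line is tangent.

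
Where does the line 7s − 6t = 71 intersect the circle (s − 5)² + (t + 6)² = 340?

Express t = (−71 + 7s)/6 and substitute into the circle:
85s² − 850s − 10115 = 0  ⟹  s² − 10s − 119 = 0
s = 17 or s = −7, giving (17, 8) and (−7, −20).

(−7, −20) and (17, 8)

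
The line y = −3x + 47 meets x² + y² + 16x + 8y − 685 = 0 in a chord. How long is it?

9√10

Substitute y = −3x + 47:
10x² − 290x + 1900 = 0  ⟹  x² − 29x + 190 = 0
x = 19 or x = 10, giving (19, −10) and (10, 17).
Chord length = distance between (19, −10) and (10, 17) = √810 = 9√10.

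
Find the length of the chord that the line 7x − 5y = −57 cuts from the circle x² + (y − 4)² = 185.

The distance from (0, 4) to the line is 37/√74, and r² = 185.
Half the chord is √(r² − d²) = √(333/2), so the full chord is 3√74.

3√74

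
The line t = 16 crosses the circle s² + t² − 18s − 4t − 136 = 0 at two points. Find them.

Express t = 16 and substitute into the circle:
s² − 18s + 56 = 0
s = 14 or s = 4, giving (14, 16) and (4, 16).

(4, 16) and (14, 16)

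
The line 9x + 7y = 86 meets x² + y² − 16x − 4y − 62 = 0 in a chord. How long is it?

2√130

The distance from (8, 2) to the line is 0/√130, and r² = 130.
Chord = 2√(r² − d²) = 2·√(130) = 2√130.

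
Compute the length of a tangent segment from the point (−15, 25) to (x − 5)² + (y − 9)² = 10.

√646

The centre is (5, 9) and r = √10. The square of the distance from P to the centre is 400 + 256 = 656.
Power of the point: PT² = |PO|² − r² = 646, so PT = √646.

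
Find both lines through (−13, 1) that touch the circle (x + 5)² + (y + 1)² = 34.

A line y − (1) = m(x − (−13)) is tangent when its distance from (−5, −1) is √34:
(8m − (−2))² = 34(m² + 1)
15m² + 16m − 15 = 0, so m = 3/5 or m = −5/3.
Through (−13, 1) these give 3x − 5y = −44 and 5x + 3y = −62.

3x − 5y = −44 and 5x + 3y = −62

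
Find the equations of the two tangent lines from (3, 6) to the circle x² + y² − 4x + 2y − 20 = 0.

Let a tangent through (3, 6) have slope m. Its distance from (2, −1) must equal 5:
(−1m − (−7))² = 25(m² + 1)
12m² + 7m − 12 = 0, so m = −4/3 or m = 3/4.
With m = −4/3: 4x + 3y = 30. With m = 3/4: 3x − 4y = −15.

4x + 3y = 30 and 3x − 4y = −15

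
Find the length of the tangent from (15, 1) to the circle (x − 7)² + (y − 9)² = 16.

With centre O = (7, 9), |OP|² = 128 and r² = 16.
Power of the point: PT² = |PO|² − r² = 112, so PT = 4√7.

4√7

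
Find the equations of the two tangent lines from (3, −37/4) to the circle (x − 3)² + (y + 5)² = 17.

Write the tangent as mx − y + (−37/4 − m·(3)) = 0 and set its distance from the centre to √17:
[m·(0) − (17/4)]² = 17(m² + 1)
16m² − 1 = 0, so m = 1/4 or m = −1/4.
Through (3, −37/4) these give x − 4y = 40 and x + 4y = −34.

x − 4y = 40 and x + 4y = −34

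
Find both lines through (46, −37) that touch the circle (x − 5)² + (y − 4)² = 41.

4x + 5y = −1 and 5x + 4y = 82

Write the tangent as mx − y + (−37 − m·(46)) = 0 and set its distance from the centre to √41:
[m·(−41) − (41)]² = 41(m² + 1)
20m² + 41m + 20 = 0, so m = −4/5 or m = −5/4.
With m = −4/5: 4x + 5y = −1. With m = −5/4: 5x + 4y = 82.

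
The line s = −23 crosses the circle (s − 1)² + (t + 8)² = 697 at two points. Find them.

The line gives s = −23. Substituting into the circle:
t² + 16t − 57 = 0
t = 3 or t = −19, giving (−23, 3) and (−23, −19).

(−23, −19) and (−23, 3)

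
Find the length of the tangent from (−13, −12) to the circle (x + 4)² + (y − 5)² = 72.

The centre is (−4, 5) and r = 6√2. The square of the distance from P to the centre is 81 + 289 = 370.
Power of the point: PT² = |PO|² − r² = 298, so PT = √298.

√298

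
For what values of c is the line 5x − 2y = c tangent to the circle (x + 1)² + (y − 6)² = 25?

c = −17 ± 5√29

Tangency holds when the distance from the centre (−1, 6) to the line equals the radius 5:
|5·(−1) − 2·6 − c| / √29 = 5
|c − (−17)| = 5√29.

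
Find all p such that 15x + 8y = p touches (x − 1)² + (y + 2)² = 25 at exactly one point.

p = −86 or p = 84

For a tangent, require d(centre, line) = r = 5.
|15·1 + 8·(−2) − p| / √289 = 5
|p − (−1)| = 5·17, so p = 84 or p = −86.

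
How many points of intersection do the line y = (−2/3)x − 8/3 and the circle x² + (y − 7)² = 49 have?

Centre (0, 7), r² = 49. Distance² from centre to line = (29)²/13 = 841/13.
Since d² > r², the line lies outside the circle.

0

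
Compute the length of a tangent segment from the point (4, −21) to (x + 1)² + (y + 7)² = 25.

With centre O = (−1, −7), |OP|² = 221 and r² = 25.
By the tangent–radius right angle, tangent length = √(|PO|² − r²) = √196 = 14.

14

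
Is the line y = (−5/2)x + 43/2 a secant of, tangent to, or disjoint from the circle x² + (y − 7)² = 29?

tangent

Centre (0, 7), r² = 29. Distance² from centre to line = (−29)²/29 = 29.
Since d² = r², the line is tangent.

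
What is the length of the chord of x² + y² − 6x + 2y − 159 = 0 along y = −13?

From the line, y = −13. Substituting:
x² − 6x − 16 = 0
x = 8 or x = −2, giving (8, −13) and (−2, −13).
Chord length = distance between (8, −13) and (−2, −13) = √100 = 10.

10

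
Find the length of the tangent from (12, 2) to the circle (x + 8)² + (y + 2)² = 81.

√335

Centre (−8, −2), r² = 81. |PO|² = (20)² + (4)² = 416.
By the tangent–radius right angle, tangent length = √(|PO|² − r²) = √335.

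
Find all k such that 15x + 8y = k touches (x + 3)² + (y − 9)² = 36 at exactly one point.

Tangency holds when the distance from the centre (−3, 9) to the line equals the radius 6:
|15·(−3) + 8·9 − k| / √289 = 6
|k − (27)| = 6·17, so k = 129 or k = −75.

k = −75 or k = 129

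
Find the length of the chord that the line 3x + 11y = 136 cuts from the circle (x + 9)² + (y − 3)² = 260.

2√130

Express y = (136 − 3x)/11 and substitute into the circle:
130x² + 1560x − 11050 = 0  ⟹  x² + 12x − 85 = 0
x = 5 or x = −17, giving (5, 11) and (−17, 17).
Chord length = distance between (5, 11) and (−17, 17) = √520 = 2√130.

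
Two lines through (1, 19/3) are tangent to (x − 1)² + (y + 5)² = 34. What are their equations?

Let a tangent through (1, 19/3) have slope m. Its distance from (1, −5) must equal √34:
(0m − (−34/3))² = 34(m² + 1)
9m² − 25 = 0, so m = 5/3 or m = −5/3.
With m = 5/3: 5x − 3y = −14. With m = −5/3: 5x + 3y = 24.

5x − 3y = −14 and 5x + 3y = 24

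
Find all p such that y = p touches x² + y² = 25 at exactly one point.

p = −5 or p = 5

For a tangent, require d(centre, line) = r = 5.
|0·0 + 1·0 − p| / √1 = 5
|p| = 5, so p = 5 or p = −5.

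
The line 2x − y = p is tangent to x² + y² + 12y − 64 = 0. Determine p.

p = 6 ± 10√5

For a tangent, require d(centre, line) = r = 10.
|2·0 − 1·(−6) − p| / √5 = 10
|p − (6)| = 10√5.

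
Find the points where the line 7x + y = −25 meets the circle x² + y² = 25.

(−4, 3) and (−3, −4)

Express y = −7x − 25 and substitute into the circle:
50x² + 350x + 600 = 0  ⟹  x² + 7x + 12 = 0
x = −3 or x = −4, giving (−3, −4) and (−4, 3).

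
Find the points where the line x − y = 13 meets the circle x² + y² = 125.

Express y = x − 13 and substitute into the circle:
2x² − 26x + 44 = 0  ⟹  x² − 13x + 22 = 0
x = 11 or x = 2, giving (11, −2) and (2, −11).

(2, −11) and (11, −2)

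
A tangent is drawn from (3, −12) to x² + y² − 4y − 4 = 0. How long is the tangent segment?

The centre is (0, 2) and r = 2√2. The square of the distance from P to the centre is 9 + 196 = 205.
By the tangent–radius right angle, tangent length = √(|PO|² − r²) = √197.

√197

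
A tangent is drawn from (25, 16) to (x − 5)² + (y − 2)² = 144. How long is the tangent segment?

Centre (5, 2), r² = 144. |PO|² = (20)² + (14)² = 596.
By the tangent–radius right angle, tangent length = √(|PO|² − r²) = √452 = 2√113.

2√113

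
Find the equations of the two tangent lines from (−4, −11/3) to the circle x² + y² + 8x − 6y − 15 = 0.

Let a tangent through (−4, −11/3) have slope m. Its distance from (−4, 3) must equal 2√10:
[m·(0) − (20/3)]² = 40(m² + 1)
9m² − 1 = 0, so m = −1/3 or m = 1/3.
With m = −1/3: x + 3y = −15. With m = 1/3: x − 3y = 7.

x + 3y = −15 and x − 3y = 7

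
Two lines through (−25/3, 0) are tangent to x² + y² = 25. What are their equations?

3x + 4y = −25 and 3x − 4y = −25

Write the tangent as mx − y + (0 − m·(−25/3)) = 0 and set its distance from the centre to 5:
[m·(25/3) − (0)]² = 25(m² + 1)
16m² − 9 = 0, so m = −3/4 or m = 3/4.
With m = −3/4: 3x + 4y = −25. With m = 3/4: 3x − 4y = −25.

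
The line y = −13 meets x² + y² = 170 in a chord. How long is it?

The distance from (0, 0) to the line is 13, and r² = 170.
Half the chord is √(r² − d²) = √(1), so the full chord is 2.

2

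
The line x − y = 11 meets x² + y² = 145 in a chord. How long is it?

13√2

The distance from (0, 0) to the line is 11/√2, and r² = 145.
Half the chord is √(r² − d²) = √(169/2), so the full chord is 13√2.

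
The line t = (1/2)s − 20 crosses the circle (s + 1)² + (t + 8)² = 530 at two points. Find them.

(−14, −27) and (22, −9)

Express t = (−40 + s)/2 and substitute into the circle:
5s² − 40s − 1540 = 0  ⟹  s² − 8s − 308 = 0
s = 22 or s = −14, giving (22, −9) and (−14, −27).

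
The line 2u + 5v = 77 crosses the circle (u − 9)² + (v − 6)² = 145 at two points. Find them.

(1, 15) and (21, 7)

Substitute v = (77 − 2u)/5:
29u² − 638u + 609 = 0  ⟹  u² − 22u + 21 = 0
u = 21 or u = 1, giving (21, 7) and (1, 15).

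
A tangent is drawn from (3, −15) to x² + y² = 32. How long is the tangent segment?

With centre O = (0, 0), |OP|² = 234 and r² = 32.
By the tangent–radius right angle, tangent length = √(|PO|² − r²) = √202.

√202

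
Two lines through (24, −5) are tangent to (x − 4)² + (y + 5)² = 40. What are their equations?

x + 3y = 9 and x − 3y = 39

A line y − (−5) = m(x − (24)) is tangent when its distance from (4, −5) is 2√10:
[m·(−20) − (0)]² = 40(m² + 1)
9m² − 1 = 0, so m = −1/3 or m = 1/3.
With m = −1/3: x + 3y = 9. With m = 1/3: x − 3y = 39.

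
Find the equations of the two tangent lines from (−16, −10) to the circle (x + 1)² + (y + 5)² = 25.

y = −10 and 3x − 4y = −8

Let a tangent through (−16, −10) have slope m. Its distance from (−1, −5) must equal 5:
(15m − (5))² = 25(m² + 1)
4m² − 3m = 0, so m = 0 or m = 3/4.
Through (−16, −10) these give y = −10 and 3x − 4y = −8.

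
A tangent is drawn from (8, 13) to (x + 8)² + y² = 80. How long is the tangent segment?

√345

The centre is (−8, 0) and r = 4√5. The square of the distance from P to the centre is 256 + 169 = 425.
Power of the point: PT² = |PO|² − r² = 345, so PT = √345.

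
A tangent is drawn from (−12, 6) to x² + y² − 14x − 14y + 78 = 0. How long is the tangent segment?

With centre O = (7, 7), |OP|² = 362 and r² = 20.
By the tangent–radius right angle, tangent length = √(|PO|² − r²) = √342 = 3√38.

3√38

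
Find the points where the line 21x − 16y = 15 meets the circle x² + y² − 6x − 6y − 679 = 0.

Substitute y = (−15 + 21x)/16:
697x² − 4182x − 172159 = 0  ⟹  x² − 6x − 247 = 0
x = 19 or x = −13, giving (19, 24) and (−13, −18).

(−13, −18) and (19, 24)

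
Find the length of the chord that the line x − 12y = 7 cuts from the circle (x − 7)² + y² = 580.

4√145

Centre (7, 0), r² = 580. Perpendicular distance d from centre to line = |0| / √145 = 0/√145.
Chord = 2√(r² − d²) = 2·√(580) = 4√145.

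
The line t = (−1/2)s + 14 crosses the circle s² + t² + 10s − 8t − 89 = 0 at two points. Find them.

(−2, 15) and (2, 13)

Express t = (28 − s)/2 and substitute into the circle:
5s² − 20 = 0  ⟹  s² − 4 = 0
s = 2 or s = −2, giving (2, 13) and (−2, 15).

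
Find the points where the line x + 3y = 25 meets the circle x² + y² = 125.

(−5, 10) and (10, 5)

Substitute y = (25 − x)/3:
10x² − 50x − 500 = 0  ⟹  x² − 5x − 50 = 0
x = 10 or x = −5, giving (10, 5) and (−5, 10).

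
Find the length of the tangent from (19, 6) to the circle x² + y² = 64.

3√37

The centre is (0, 0) and r = 8. The square of the distance from P to the centre is 361 + 36 = 397.
By the tangent–radius right angle, tangent length = √(|PO|² − r²) = √333 = 3√37.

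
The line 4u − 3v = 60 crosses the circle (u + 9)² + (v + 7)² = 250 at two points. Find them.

(0, −20) and (6, −12)

From the line, v = (−60 + 4u)/3. Substituting:
25u² − 150u = 0  ⟹  u² − 6u = 0
u = 6 or u = 0, giving (6, −12) and (0, −20).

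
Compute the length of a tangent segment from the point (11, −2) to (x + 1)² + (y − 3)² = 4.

The centre is (−1, 3) and r = 2. The square of the distance from P to the centre is 144 + 25 = 169.
Power of the point: PT² = |PO|² − r² = 165, so PT = √165.

√165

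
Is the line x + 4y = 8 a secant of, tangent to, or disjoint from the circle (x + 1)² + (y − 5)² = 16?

d² = (1·(−1) + 4·5 − (8))²/17 = 121/17; r² = 16.
Since d² < r², the line cuts the circle twice.

secant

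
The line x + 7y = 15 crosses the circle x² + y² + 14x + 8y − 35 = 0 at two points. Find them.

Substitute y = (15 − x)/7:
50x² + 600x − 650 = 0  ⟹  x² + 12x − 13 = 0
x = 1 or x = −13, giving (1, 2) and (−13, 4).

(−13, 4) and (1, 2)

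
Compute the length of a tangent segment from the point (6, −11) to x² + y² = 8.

Centre (0, 0), r² = 8. |PO|² = (6)² + (−11)² = 157.
The tangent meets the radius at right angles, so tangent² = |PO|² − r² = 157 − 8 = 149.

√149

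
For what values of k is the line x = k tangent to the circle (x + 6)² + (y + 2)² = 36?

For a tangent, require d(centre, line) = r = 6.
|1·(−6) + 0·(−2) − k| / √1 = 6
|k − (−6)| = 6, so k = 0 or k = −12.

k = −12 or k = 0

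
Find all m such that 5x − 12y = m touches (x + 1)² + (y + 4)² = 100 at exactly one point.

Tangency holds when the distance from the centre (−1, −4) to the line equals the radius 10:
|5·(−1) − 12·(−4) − m| / √169 = 10
|m − (43)| = 10·13, so m = 173 or m = −87.

m = −87 or m = 173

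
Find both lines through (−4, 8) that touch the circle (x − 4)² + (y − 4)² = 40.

x − 3y = −28 and 3x + y = −4

A line y − (8) = m(x − (−4)) is tangent when its distance from (4, 4) is 2√10:
[m·(8) − (−4)]² = 40(m² + 1)
3m² + 8m − 3 = 0, so m = 1/3 or m = −3.
With m = 1/3: x − 3y = −28. With m = −3: 3x + y = −4.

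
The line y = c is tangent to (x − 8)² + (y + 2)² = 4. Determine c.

c = −4 or c = 0

The line touches the circle iff its distance from (8, −2) is 2:
|0·8 + 1·(−2) − c| / √1 = 2
|c − (−2)| = 2, so c = 0 or c = −4.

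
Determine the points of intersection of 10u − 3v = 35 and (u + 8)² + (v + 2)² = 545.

Express v = (−35 + 10u)/3 and substitute into the circle:
109u² − 436u − 3488 = 0  ⟹  u² − 4u − 32 = 0
u = 8 or u = −4, giving (8, 15) and (−4, −25).

(−4, −25) and (8, 15)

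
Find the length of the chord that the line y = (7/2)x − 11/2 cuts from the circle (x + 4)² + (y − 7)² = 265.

4√53

Centre (−4, 7), r² = 265. Perpendicular distance d from centre to line = |−53| / √53 = 53/√53.
Half the chord is √(r² − d²) = √(212), so the full chord is 4√53.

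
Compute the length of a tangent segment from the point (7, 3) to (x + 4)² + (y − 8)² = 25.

11

With centre O = (−4, 8), |OP|² = 146 and r² = 25.
By the tangent–radius right angle, tangent length = √(|PO|² − r²) = √121 = 11.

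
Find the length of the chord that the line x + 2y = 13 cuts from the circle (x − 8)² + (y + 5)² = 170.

10√5

Express y = (13 − x)/2 and substitute into the circle:
5x² − 110x + 105 = 0  ⟹  x² − 22x + 21 = 0
x = 21 or x = 1, giving (21, −4) and (1, 6).
|(21, −4) − (1, 6)| = √((20)² + (−10)²) = 10√5.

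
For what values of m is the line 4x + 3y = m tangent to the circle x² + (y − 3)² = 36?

m = −21 or m = 39

Tangency holds when the distance from the centre (0, 3) to the line equals the radius 6:
|4·0 + 3·3 − m| / √25 = 6
|m − (9)| = 6·5, so m = 39 or m = −21.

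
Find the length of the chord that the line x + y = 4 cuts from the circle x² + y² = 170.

18√2

The distance from (0, 0) to the line is 4/√2, and r² = 170.
Half the chord is √(r² − d²) = √(162), so the full chord is 18√2.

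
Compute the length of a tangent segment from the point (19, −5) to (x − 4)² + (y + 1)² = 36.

√205

With centre O = (4, −1), |OP|² = 241 and r² = 36.
The tangent meets the radius at right angles, so tangent² = |PO|² − r² = 241 − 36 = 205.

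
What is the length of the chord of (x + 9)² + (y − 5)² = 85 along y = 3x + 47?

The distance from (−9, 5) to the line is 15/√10, and r² = 85.
Half the chord is √(r² − d²) = √(125/2), so the full chord is 5√10.

5√10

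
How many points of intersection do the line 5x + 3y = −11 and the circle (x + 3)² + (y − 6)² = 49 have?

Substituting the line into the circle gives 34x² + 344x + 481 = 0.
Δ = 118336 − 65416 = 52920.
Two real roots: the line is a secant.

2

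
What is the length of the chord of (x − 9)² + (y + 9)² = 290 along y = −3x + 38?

10√10

Centre (9, −9), r² = 290. Perpendicular distance d from centre to line = |−20| / √10 = 20/√10.
Half the chord is √(r² − d²) = √(250), so the full chord is 10√10.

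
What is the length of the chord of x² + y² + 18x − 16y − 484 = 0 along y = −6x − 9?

8√37

The distance from (−9, 8) to the line is 37/√37, and r² = 629.
Half the chord is √(r² − d²) = √(592), so the full chord is 8√37.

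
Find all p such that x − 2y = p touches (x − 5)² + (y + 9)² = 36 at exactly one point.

The line touches the circle iff its distance from (5, −9) is 6:
|1·5 − 2·(−9) − p| / √5 = 6
|p − (23)| = 6√5.

p = 23 ± 6√5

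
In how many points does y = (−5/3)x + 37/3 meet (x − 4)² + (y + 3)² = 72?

2

d² = (5·4 + 3·(−3) − (37))²/34 = 338/17; r² = 72.
Since d² < r², the line cuts the circle twice.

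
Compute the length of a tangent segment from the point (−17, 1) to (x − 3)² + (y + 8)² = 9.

2√118

The centre is (3, −8) and r = 3. The square of the distance from P to the centre is 400 + 81 = 481.
The tangent meets the radius at right angles, so tangent² = |PO|² − r² = 481 − 9 = 472.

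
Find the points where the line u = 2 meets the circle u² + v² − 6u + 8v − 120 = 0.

(2, −16) and (2, 8)

The line gives u = 2. Substituting into the circle:
v² + 8v − 128 = 0
v = 8 or v = −16, giving (2, 8) and (2, −16).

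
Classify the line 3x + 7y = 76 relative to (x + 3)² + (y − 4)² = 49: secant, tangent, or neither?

d² = (3·(−3) + 7·4 − (76))²/58 = 3249/58; r² = 49.
Since d² > r², the line lies outside the circle.

neither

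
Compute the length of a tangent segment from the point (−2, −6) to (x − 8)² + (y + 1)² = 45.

The centre is (8, −1) and r = 3√5. The square of the distance from P to the centre is 100 + 25 = 125.
By the tangent–radius right angle, tangent length = √(|PO|² − r²) = √80 = 4√5.

4√5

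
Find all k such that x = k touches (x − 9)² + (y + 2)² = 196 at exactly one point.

k = −5 or k = 23

Tangency holds when the distance from the centre (9, −2) to the line equals the radius 14:
|1·9 + 0·(−2) − k| / √1 = 14
|k − (9)| = 14, so k = 23 or k = −5.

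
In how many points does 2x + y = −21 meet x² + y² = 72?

Centre (0, 0), r² = 72. Distance² from centre to line = (21)²/5 = 441/5.
Since d² > r², the line lies outside the circle.

0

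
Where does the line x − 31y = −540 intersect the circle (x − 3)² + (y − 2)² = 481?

Express y = (540 + x)/31 and substitute into the circle:
962x² − 4810x − 225108 = 0  ⟹  x² − 5x − 234 = 0
x = 18 or x = −13, giving (18, 18) and (−13, 17).

(−13, 17) and (18, 18)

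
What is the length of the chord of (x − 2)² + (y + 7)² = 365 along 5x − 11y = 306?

√146

The distance from (2, −7) to the line is 219/√146, and r² = 365.
Half the chord is √(r² − d²) = √(73/2), so the full chord is √146.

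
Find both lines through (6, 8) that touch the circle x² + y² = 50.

x − 7y = −50 and 7x + y = 50

Write the tangent as mx − y + (8 − m·(6)) = 0 and set its distance from the centre to 5√2:
[m·(−6) − (−8)]² = 50(m² + 1)
7m² + 48m − 7 = 0, so m = 1/7 or m = −7.
With m = 1/7: x − 7y = −50. With m = −7: 7x + y = 50.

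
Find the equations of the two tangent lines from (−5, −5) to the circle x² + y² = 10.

A line y − (−5) = m(x − (−5)) is tangent when its distance from (0, 0) is √10:
[m·(5) − (5)]² = 10(m² + 1)
3m² − 10m + 3 = 0, so m = 3 or m = 1/3.
With m = 3: 3x − y = −10. With m = 1/3: x − 3y = 10.

3x − y = −10 and x − 3y = 10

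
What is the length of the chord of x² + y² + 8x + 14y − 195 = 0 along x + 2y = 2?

Express y = (2 − x)/2 and substitute into the circle:
5x² − 720 = 0  ⟹  x² − 144 = 0
x = 12 or x = −12, giving (12, −5) and (−12, 7).
Chord length = distance between (12, −5) and (−12, 7) = √720 = 12√5.

12√5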